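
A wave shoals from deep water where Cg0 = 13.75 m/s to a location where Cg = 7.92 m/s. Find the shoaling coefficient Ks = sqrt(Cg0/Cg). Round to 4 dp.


Ks = sqrt(Cg0 / Cg)
Ks = sqrt(13.75 / 7.92)
Ks = sqrt(1.7361)
Ks = 1.3176

1.3176


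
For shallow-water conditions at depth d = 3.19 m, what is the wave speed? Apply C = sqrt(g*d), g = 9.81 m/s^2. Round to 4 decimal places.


Using the shallow-water approximation:
C = sqrt(g * d) = sqrt(9.81 * 3.19)
C = sqrt(31.2939)
C = 5.5941 m/s

5.5941


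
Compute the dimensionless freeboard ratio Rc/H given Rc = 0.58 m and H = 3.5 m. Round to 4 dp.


Relative freeboard = Rc / H
= 0.58 / 3.5
= 0.1657

0.1657


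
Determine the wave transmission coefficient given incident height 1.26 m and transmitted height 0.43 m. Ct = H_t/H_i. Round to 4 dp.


Ct = H_t / H_i
Ct = 0.43 / 1.26
Ct = 0.3413

0.3413


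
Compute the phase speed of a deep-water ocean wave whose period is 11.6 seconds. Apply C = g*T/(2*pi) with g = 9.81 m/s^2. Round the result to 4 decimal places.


We use the deep-water celerity formula:
C = g * T / (2 * pi)
C = 9.81 * 11.6 / (2 * 3.14159...)
C = 113.796000 / 6.283185
C = 18.1112 m/s

18.1112


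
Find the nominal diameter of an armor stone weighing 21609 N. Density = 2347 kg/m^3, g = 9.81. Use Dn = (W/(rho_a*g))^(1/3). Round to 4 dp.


V = W / (rho_a * g)
V = 21609 / (2347 * 9.81)
V = 21609 / 23024.07
V = 0.938540 m^3
Dn = V^(1/3) = 0.938540^(1/3)
Dn = 0.9791 m

0.9791


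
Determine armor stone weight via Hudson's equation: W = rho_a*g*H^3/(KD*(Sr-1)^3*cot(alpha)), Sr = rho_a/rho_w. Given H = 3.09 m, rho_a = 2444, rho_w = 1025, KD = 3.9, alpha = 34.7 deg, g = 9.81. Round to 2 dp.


Sr = rho_a / rho_w = 2444 / 1025 = 2.384390
(Sr - 1) = 1.384390
(Sr - 1)^3 = 2.653234
cot(34.7) = 1 / tan(34.7) = 1 / 0.692433 = 1.444183
Numerator = 2444 * 9.81 * 3.09^3 = 707368.3876
Denominator = 3.9 * 2.653234 * 1.444183 = 14.943852
W = 707368.3876 / 14.943852
W = 47335.08 N

47335.08


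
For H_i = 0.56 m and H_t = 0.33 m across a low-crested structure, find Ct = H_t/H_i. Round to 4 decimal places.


Ct = H_t / H_i
Ct = 0.33 / 0.56
Ct = 0.5893

0.5893


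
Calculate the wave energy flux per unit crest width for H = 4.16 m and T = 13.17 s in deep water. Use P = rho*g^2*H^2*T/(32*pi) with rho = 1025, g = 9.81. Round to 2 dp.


P = rho * g^2 * H^2 * T / (32 * pi)
P = 1025 * 9.81^2 * 4.16^2 * 13.17 / (32 * pi)
P = 1025 * 96.2361 * 17.3056 * 13.17 / 100.53096
P = 223632.27 W/m

223632.27


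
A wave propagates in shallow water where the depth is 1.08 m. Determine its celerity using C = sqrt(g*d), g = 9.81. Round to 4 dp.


Using the shallow-water approximation:
C = sqrt(g * d) = sqrt(9.81 * 1.08)
C = sqrt(10.5948)
C = 3.2550 m/s

3.2550


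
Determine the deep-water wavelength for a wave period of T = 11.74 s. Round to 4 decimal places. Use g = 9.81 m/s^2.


L0 = g * T^2 / (2 * pi)
L0 = 9.81 * 11.74^2 / (2 * pi)
L0 = 9.81 * 137.8276 / 6.28319
L0 = 1352.0888 / 6.28319
L0 = 215.1916 m

215.1916


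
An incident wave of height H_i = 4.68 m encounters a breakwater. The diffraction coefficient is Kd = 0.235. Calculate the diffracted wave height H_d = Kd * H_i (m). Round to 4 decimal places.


H_d = Kd * H_i
H_d = 0.235 * 4.68
H_d = 1.0998 m

1.0998


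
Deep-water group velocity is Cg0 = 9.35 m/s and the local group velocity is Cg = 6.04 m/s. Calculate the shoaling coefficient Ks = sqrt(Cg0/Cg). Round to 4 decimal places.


Ks = sqrt(Cg0 / Cg)
Ks = sqrt(9.35 / 6.04)
Ks = sqrt(1.5480)
Ks = 1.2442

1.2442


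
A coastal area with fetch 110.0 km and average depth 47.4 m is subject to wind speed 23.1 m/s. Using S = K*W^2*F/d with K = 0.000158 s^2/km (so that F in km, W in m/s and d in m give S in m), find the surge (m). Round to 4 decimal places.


S = K * W^2 * F / d
W^2 = 23.1^2 = 533.61
S = 0.000158 * 533.61 * 110.0 / 47.4
Numerator = 0.000158 * 533.61 * 110.0 = 9.274142
S = 9.274142 / 47.4 = 0.1957 m

0.1957


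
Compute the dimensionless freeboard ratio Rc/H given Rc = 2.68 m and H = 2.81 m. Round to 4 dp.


Relative freeboard = Rc / H
= 2.68 / 2.81
= 0.9537

0.9537


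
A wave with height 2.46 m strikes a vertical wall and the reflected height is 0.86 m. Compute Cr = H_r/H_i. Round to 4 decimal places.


Cr = H_r / H_i
Cr = 0.86 / 2.46
Cr = 0.3496

0.3496


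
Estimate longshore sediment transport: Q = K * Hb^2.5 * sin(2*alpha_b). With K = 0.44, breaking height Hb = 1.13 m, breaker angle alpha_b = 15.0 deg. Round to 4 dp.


Q = K * Hb^2.5 * sin(2 * alpha_b)
Hb^2.5 = 1.13^2.5 = 1.357363
sin(2 * 15.0) = sin(30.0) = 0.500000
Q = 0.44 * 1.357363 * 0.500000
Q = 0.2986 m^3/s

0.2986


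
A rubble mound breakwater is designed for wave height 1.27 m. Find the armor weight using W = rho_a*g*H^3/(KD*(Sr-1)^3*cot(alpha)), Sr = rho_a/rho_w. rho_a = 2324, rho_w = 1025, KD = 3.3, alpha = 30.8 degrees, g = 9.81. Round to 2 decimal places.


Sr = rho_a / rho_w = 2324 / 1025 = 2.267317
(Sr - 1) = 1.267317
(Sr - 1)^3 = 2.035429
cot(30.8) = 1 / tan(30.8) = 1 / 0.596120 = 1.677516
Numerator = 2324 * 9.81 * 1.27^3 = 46699.9369
Denominator = 3.3 * 2.035429 * 1.677516 = 11.267728
W = 46699.9369 / 11.267728
W = 4144.57 N

4144.57


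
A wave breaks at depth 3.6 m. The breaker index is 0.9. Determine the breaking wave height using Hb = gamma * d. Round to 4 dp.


Hb = gamma * d
Hb = 0.9 * 3.6
Hb = 3.2400 m

3.2400


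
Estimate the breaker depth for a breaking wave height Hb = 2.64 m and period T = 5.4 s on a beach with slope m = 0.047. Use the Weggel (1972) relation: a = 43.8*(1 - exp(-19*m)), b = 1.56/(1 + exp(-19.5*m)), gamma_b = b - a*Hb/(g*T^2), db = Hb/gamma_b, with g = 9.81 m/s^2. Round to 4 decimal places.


a = 43.8 * (1 - exp(-19 * m))
exp(-19 * 0.047) = exp(-0.8930) = 0.409426
a = 43.8 * (1 - 0.409426) = 25.867157
b = 1.56 / (1 + exp(-19.5 * m))
exp(-19.5 * 0.047) = exp(-0.9165) = 0.399916
b = 1.56 / (1 + 0.399916) = 1.114352
Hb / (g * T^2) = 2.64 / (9.81 * 5.4^2) = 2.64 / 286.0596 = 0.00922885
gamma_b = b - a * Hb/(g*T^2) = 1.114352 - 25.867157 * 0.00922885 = 0.875628
db = Hb / gamma_b = 2.64 / 0.875628
db = 3.0150 m

3.0150


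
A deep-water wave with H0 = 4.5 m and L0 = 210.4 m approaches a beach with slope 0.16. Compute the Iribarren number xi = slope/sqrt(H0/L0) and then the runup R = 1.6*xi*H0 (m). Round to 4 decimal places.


xi = slope / sqrt(H0/L0)
H0/L0 = 4.5/210.4 = 0.021388
sqrt(0.021388) = 0.146246
xi = 0.16 / 0.146246 = 1.094049
R = 1.6 * xi * H0 = 1.6 * 1.094049 * 4.5
R = 7.8771 m

7.8771


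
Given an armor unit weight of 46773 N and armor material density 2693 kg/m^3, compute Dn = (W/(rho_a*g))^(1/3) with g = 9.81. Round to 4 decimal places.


V = W / (rho_a * g)
V = 46773 / (2693 * 9.81)
V = 46773 / 26418.33
V = 1.770475 m^3
Dn = V^(1/3) = 1.770475^(1/3)
Dn = 1.2098 m

1.2098


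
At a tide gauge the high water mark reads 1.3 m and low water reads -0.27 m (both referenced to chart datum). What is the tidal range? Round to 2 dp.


Tidal range = High water - Low water
Tidal range = 1.3 - (-0.27)
Tidal range = 1.57 m

1.57


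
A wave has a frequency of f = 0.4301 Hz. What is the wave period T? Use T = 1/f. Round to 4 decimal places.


T = 1 / f
T = 1 / 0.4301
T = 2.3250 s

2.3250


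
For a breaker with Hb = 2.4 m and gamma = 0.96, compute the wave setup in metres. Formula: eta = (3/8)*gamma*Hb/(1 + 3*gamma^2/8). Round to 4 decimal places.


eta = (3/8) * gamma * Hb / (1 + 3*gamma^2/8)
Numerator = (3/8) * 0.96 * 2.4 = 0.864000
Denominator = 1 + 3*0.96^2/8 = 1 + 0.345600 = 1.345600
eta = 0.864000 / 1.345600
eta = 0.6421 m

0.6421


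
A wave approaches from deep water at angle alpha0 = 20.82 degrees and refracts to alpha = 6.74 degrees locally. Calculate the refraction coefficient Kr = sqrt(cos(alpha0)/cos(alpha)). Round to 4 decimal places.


Kr = sqrt(cos(alpha0) / cos(alpha))
cos(20.82) = 0.934702
cos(6.74) = 0.993089
Kr = sqrt(0.934702 / 0.993089)
Kr = sqrt(0.941206)
Kr = 0.9702

0.9702


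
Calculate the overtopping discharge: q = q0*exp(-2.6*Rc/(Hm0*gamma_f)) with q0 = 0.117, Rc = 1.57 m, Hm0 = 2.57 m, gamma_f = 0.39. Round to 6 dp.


q = q0 * exp(-2.6 * Rc / (Hm0 * gamma_f))
Exponent = -2.6 * 1.57 / (2.57 * 0.39)
= -2.6 * 1.57 / 1.0023
= -4.072633
exp(-4.072633) = 0.017032
q = 0.117 * 0.017032
q = 0.001993 m^3/s/m

0.001993


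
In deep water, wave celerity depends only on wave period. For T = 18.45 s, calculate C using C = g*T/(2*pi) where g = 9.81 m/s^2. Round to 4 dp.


We use the deep-water celerity formula:
C = g * T / (2 * pi)
C = 9.81 * 18.45 / (2 * 3.14159...)
C = 180.994500 / 6.283185
C = 28.8062 m/s

28.8062


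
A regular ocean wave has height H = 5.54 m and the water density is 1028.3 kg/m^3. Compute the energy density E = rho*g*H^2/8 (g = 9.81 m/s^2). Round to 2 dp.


E = (1/8) * rho * g * H^2
E = (1/8) * 1028.3 * 9.81 * 5.54^2
E = 0.125 * 1028.3 * 9.81 * 30.6916
E = 38700.66 J/m^2

38700.66


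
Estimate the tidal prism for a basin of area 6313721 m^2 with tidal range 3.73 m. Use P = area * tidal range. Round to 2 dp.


Tidal prism = Area * Tidal range
P = 6313721 * 3.73
P = 23550179.33 m^3

23550179.33


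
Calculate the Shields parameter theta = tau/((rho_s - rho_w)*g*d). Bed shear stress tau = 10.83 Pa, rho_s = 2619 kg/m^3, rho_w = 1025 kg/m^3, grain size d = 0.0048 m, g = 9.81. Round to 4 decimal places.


theta = tau / ((rho_s - rho_w) * g * d)
rho_s - rho_w = 2619 - 1025 = 1594
Denominator = 1594 * 9.81 * 0.0048 = 75.058272
theta = 10.83 / 75.058272
theta = 0.1443

0.1443


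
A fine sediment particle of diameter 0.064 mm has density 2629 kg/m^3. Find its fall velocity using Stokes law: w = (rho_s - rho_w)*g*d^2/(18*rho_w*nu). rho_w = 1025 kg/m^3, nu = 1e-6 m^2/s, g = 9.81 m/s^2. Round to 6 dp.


w = (rho_s - rho_w) * g * d^2 / (18 * rho_w * nu)
d = 0.064 mm = 0.000064 m
rho_s - rho_w = 2629 - 1025 = 1604
Numerator = 1604 * 9.81 * (0.000064)^2 = 0.000064451543
Denominator = 18 * 1025 * 1e-6 = 0.018450
w = 0.003493 m/s

0.003493


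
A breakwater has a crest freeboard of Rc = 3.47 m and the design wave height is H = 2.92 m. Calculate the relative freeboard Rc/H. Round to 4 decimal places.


Relative freeboard = Rc / H
= 3.47 / 2.92
= 1.1884

1.1884


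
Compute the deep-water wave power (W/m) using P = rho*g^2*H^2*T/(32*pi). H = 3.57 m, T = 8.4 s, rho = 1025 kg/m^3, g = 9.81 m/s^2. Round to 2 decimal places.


P = rho * g^2 * H^2 * T / (32 * pi)
P = 1025 * 9.81^2 * 3.57^2 * 8.4 / (32 * pi)
P = 1025 * 96.2361 * 12.7449 * 8.4 / 100.53096
P = 105045.57 W/m

105045.57


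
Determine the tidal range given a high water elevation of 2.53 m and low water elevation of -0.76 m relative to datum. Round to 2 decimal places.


Tidal range = High water - Low water
Tidal range = 2.53 - (-0.76)
Tidal range = 3.29 m

3.29


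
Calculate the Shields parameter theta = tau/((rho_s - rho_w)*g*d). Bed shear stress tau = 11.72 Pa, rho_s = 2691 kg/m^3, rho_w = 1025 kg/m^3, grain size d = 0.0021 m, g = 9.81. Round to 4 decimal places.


theta = tau / ((rho_s - rho_w) * g * d)
rho_s - rho_w = 2691 - 1025 = 1666
Denominator = 1666 * 9.81 * 0.0021 = 34.321266
theta = 11.72 / 34.321266
theta = 0.3415

0.3415


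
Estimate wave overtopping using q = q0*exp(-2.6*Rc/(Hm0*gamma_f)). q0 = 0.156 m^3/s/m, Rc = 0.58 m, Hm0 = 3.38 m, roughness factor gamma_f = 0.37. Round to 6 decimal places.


q = q0 * exp(-2.6 * Rc / (Hm0 * gamma_f))
Exponent = -2.6 * 0.58 / (3.38 * 0.37)
= -2.6 * 0.58 / 1.2506
= -1.205821
exp(-1.205821) = 0.299446
q = 0.156 * 0.299446
q = 0.046714 m^3/s/m

0.046714


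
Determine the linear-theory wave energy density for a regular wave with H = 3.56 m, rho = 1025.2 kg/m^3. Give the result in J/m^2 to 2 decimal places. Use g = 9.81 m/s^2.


E = (1/8) * rho * g * H^2
E = (1/8) * 1025.2 * 9.81 * 3.56^2
E = 0.125 * 1025.2 * 9.81 * 12.6736
E = 15932.64 J/m^2

15932.64


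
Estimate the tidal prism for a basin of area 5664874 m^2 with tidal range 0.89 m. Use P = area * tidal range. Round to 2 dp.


Tidal prism = Area * Tidal range
P = 5664874 * 0.89
P = 5041737.86 m^3

5041737.86


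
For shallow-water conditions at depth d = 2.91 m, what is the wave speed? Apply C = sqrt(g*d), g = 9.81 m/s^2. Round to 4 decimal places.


Using the shallow-water approximation:
C = sqrt(g * d) = sqrt(9.81 * 2.91)
C = sqrt(28.5471)
C = 5.3429 m/s

5.3429


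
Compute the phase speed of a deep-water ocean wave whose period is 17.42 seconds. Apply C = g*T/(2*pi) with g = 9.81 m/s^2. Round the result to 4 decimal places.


We use the deep-water celerity formula:
C = g * T / (2 * pi)
C = 9.81 * 17.42 / (2 * 3.14159...)
C = 170.890200 / 6.283185
C = 27.1980 m/s

27.1980


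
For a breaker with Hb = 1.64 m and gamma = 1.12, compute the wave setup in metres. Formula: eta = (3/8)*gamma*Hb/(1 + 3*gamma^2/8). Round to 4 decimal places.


eta = (3/8) * gamma * Hb / (1 + 3*gamma^2/8)
Numerator = (3/8) * 1.12 * 1.64 = 0.688800
Denominator = 1 + 3*1.12^2/8 = 1 + 0.470400 = 1.470400
eta = 0.688800 / 1.470400
eta = 0.4684 m

0.4684


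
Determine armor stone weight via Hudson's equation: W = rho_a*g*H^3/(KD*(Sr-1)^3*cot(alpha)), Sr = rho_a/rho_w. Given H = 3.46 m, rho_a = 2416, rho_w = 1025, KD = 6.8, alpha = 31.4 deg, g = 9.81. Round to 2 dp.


Sr = rho_a / rho_w = 2416 / 1025 = 2.357073
(Sr - 1) = 1.357073
(Sr - 1)^3 = 2.499251
cot(31.4) = 1 / tan(31.4) = 1 / 0.610403 = 1.638263
Numerator = 2416 * 9.81 * 3.46^3 = 981734.9081
Denominator = 6.8 * 2.499251 * 1.638263 = 27.842122
W = 981734.9081 / 27.842122
W = 35260.78 N

35260.78


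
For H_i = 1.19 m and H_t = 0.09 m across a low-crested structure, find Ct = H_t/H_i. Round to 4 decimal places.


Ct = H_t / H_i
Ct = 0.09 / 1.19
Ct = 0.0756

0.0756


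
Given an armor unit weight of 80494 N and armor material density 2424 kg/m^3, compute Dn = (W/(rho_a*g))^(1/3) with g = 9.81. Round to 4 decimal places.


V = W / (rho_a * g)
V = 80494 / (2424 * 9.81)
V = 80494 / 23779.44
V = 3.385025 m^3
Dn = V^(1/3) = 3.385025^(1/3)
Dn = 1.5015 m

1.5015


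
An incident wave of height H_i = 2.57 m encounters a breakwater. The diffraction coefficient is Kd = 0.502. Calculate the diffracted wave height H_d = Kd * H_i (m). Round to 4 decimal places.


H_d = Kd * H_i
H_d = 0.502 * 2.57
H_d = 1.2901 m

1.2901


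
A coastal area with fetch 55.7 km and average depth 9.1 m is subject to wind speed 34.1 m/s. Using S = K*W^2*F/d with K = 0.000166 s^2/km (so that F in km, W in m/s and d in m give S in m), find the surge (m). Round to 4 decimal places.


S = K * W^2 * F / d
W^2 = 34.1^2 = 1162.81
S = 0.000166 * 1162.81 * 55.7 / 9.1
Numerator = 0.000166 * 1162.81 * 55.7 = 10.751574
S = 10.751574 / 9.1 = 1.1815 m

1.1815


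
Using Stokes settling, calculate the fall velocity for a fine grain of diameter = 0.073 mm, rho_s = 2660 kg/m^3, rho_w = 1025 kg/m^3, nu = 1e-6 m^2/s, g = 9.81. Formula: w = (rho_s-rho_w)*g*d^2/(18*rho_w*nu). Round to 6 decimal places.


w = (rho_s - rho_w) * g * d^2 / (18 * rho_w * nu)
d = 0.073 mm = 0.000073 m
rho_s - rho_w = 2660 - 1025 = 1635
Numerator = 1635 * 9.81 * (0.000073)^2 = 0.000085473696
Denominator = 18 * 1025 * 1e-6 = 0.018450
w = 0.004633 m/s

0.004633


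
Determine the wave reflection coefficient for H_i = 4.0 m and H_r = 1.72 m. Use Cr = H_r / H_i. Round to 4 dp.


Cr = H_r / H_i
Cr = 1.72 / 4.0
Cr = 0.4300

0.4300


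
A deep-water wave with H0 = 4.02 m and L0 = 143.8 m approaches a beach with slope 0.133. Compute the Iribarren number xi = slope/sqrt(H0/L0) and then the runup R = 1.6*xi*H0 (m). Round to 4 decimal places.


xi = slope / sqrt(H0/L0)
H0/L0 = 4.02/143.8 = 0.027955
sqrt(0.027955) = 0.167199
xi = 0.133 / 0.167199 = 0.795459
R = 1.6 * xi * H0 = 1.6 * 0.795459 * 4.02
R = 5.1164 m

5.1164


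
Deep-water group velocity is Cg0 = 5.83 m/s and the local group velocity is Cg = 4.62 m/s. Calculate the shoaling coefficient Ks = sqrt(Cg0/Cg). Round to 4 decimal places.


Ks = sqrt(Cg0 / Cg)
Ks = sqrt(5.83 / 4.62)
Ks = sqrt(1.2619)
Ks = 1.1233

1.1233


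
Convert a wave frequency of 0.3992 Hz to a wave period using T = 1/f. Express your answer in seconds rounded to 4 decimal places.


T = 1 / f
T = 1 / 0.3992
T = 2.5050 s

2.5050


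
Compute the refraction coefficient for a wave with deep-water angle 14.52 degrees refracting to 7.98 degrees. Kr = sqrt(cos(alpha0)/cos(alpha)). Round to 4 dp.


Kr = sqrt(cos(alpha0) / cos(alpha))
cos(14.52) = 0.968060
cos(7.98) = 0.990317
Kr = sqrt(0.968060 / 0.990317)
Kr = sqrt(0.977526)
Kr = 0.9887

0.9887


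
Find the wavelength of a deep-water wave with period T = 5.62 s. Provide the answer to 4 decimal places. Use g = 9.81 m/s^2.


L0 = g * T^2 / (2 * pi)
L0 = 9.81 * 5.62^2 / (2 * pi)
L0 = 9.81 * 31.5844 / 6.28319
L0 = 309.8430 / 6.28319
L0 = 49.3130 m

49.3130


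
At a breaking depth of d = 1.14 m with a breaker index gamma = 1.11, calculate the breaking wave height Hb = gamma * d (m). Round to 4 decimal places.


Hb = gamma * d
Hb = 1.11 * 1.14
Hb = 1.2654 m

1.2654


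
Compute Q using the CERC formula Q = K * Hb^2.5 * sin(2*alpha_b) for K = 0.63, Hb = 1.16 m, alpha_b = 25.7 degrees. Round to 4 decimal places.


Q = K * Hb^2.5 * sin(2 * alpha_b)
Hb^2.5 = 1.16^2.5 = 1.449256
sin(2 * 25.7) = sin(51.4) = 0.781520
Q = 0.63 * 1.449256 * 0.781520
Q = 0.7136 m^3/s

0.7136


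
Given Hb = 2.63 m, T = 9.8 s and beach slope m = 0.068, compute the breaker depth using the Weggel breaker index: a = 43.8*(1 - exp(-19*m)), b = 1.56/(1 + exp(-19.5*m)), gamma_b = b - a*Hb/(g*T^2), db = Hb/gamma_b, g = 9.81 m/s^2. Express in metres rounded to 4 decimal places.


a = 43.8 * (1 - exp(-19 * m))
exp(-19 * 0.068) = exp(-1.2920) = 0.274721
a = 43.8 * (1 - 0.274721) = 31.767229
b = 1.56 / (1 + exp(-19.5 * m))
exp(-19.5 * 0.068) = exp(-1.3260) = 0.265537
b = 1.56 / (1 + 0.265537) = 1.232678
Hb / (g * T^2) = 2.63 / (9.81 * 9.8^2) = 2.63 / 942.1524 = 0.00279148
gamma_b = b - a * Hb/(g*T^2) = 1.232678 - 31.767229 * 0.00279148 = 1.144000
db = Hb / gamma_b = 2.63 / 1.144000
db = 2.2990 m

2.2990


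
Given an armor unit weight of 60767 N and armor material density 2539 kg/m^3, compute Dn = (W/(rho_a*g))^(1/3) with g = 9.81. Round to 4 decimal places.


V = W / (rho_a * g)
V = 60767 / (2539 * 9.81)
V = 60767 / 24907.59
V = 2.439698 m^3
Dn = V^(1/3) = 2.439698^(1/3)
Dn = 1.3462 m

1.3462


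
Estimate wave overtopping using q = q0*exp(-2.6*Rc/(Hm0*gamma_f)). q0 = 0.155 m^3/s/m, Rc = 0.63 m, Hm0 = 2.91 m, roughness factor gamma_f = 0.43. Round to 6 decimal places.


q = q0 * exp(-2.6 * Rc / (Hm0 * gamma_f))
Exponent = -2.6 * 0.63 / (2.91 * 0.43)
= -2.6 * 0.63 / 1.2513
= -1.309039
exp(-1.309039) = 0.270080
q = 0.155 * 0.270080
q = 0.041862 m^3/s/m

0.041862


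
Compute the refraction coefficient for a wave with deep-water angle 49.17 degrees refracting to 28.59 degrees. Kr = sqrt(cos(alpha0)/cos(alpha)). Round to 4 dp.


Kr = sqrt(cos(alpha0) / cos(alpha))
cos(49.17) = 0.653817
cos(28.59) = 0.878067
Kr = sqrt(0.653817 / 0.878067)
Kr = sqrt(0.744610)
Kr = 0.8629

0.8629


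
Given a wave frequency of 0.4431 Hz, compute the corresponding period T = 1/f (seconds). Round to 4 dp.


T = 1 / f
T = 1 / 0.4431
T = 2.2568 s

2.2568


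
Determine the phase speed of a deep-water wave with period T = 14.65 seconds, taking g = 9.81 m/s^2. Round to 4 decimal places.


We use the deep-water celerity formula:
C = g * T / (2 * pi)
C = 9.81 * 14.65 / (2 * 3.14159...)
C = 143.716500 / 6.283185
C = 22.8732 m/s

22.8732


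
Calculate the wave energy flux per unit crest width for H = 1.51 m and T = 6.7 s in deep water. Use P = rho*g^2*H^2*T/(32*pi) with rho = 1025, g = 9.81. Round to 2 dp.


P = rho * g^2 * H^2 * T / (32 * pi)
P = 1025 * 9.81^2 * 1.51^2 * 6.7 / (32 * pi)
P = 1025 * 96.2361 * 2.2801 * 6.7 / 100.53096
P = 14989.62 W/m

14989.62


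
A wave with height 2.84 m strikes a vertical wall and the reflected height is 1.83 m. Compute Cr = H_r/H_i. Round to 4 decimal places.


Cr = H_r / H_i
Cr = 1.83 / 2.84
Cr = 0.6444

0.6444


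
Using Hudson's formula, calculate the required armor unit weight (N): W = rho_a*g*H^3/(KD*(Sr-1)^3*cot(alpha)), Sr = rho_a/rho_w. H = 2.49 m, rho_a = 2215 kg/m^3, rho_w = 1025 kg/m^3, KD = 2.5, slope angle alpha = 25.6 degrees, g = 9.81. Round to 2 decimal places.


Sr = rho_a / rho_w = 2215 / 1025 = 2.160976
(Sr - 1) = 1.160976
(Sr - 1)^3 = 1.564838
cot(25.6) = 1 / tan(25.6) = 1 / 0.479120 = 2.087161
Numerator = 2215 * 9.81 * 2.49^3 = 335460.0283
Denominator = 2.5 * 1.564838 * 2.087161 = 8.165170
W = 335460.0283 / 8.165170
W = 41084.27 N

41084.27


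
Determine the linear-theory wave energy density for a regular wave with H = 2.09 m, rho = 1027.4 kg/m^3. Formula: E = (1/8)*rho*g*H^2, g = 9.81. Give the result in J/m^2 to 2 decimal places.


E = (1/8) * rho * g * H^2
E = (1/8) * 1027.4 * 9.81 * 2.09^2
E = 0.125 * 1027.4 * 9.81 * 4.3681
E = 5503.15 J/m^2

5503.15


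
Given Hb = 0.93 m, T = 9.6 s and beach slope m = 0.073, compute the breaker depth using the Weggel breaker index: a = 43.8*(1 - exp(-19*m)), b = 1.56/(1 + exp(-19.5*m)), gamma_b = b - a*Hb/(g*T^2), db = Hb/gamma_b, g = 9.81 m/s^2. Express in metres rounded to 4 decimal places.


a = 43.8 * (1 - exp(-19 * m))
exp(-19 * 0.073) = exp(-1.3870) = 0.249824
a = 43.8 * (1 - 0.249824) = 32.857724
b = 1.56 / (1 + exp(-19.5 * m))
exp(-19.5 * 0.073) = exp(-1.4235) = 0.240869
b = 1.56 / (1 + 0.240869) = 1.257183
Hb / (g * T^2) = 0.93 / (9.81 * 9.6^2) = 0.93 / 904.0896 = 0.00102866
gamma_b = b - a * Hb/(g*T^2) = 1.257183 - 32.857724 * 0.00102866 = 1.223384
db = Hb / gamma_b = 0.93 / 1.223384
db = 0.7602 m

0.7602


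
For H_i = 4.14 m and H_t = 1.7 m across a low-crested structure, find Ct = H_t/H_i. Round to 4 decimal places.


Ct = H_t / H_i
Ct = 1.7 / 4.14
Ct = 0.4106

0.4106


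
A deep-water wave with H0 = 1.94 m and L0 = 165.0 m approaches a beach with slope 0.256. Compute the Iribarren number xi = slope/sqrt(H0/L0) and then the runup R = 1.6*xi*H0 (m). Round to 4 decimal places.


xi = slope / sqrt(H0/L0)
H0/L0 = 1.94/165.0 = 0.011758
sqrt(0.011758) = 0.108432
xi = 0.256 / 0.108432 = 2.360919
R = 1.6 * xi * H0 = 1.6 * 2.360919 * 1.94
R = 7.3283 m

7.3283


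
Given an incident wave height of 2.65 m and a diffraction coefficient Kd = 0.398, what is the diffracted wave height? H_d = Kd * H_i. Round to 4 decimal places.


H_d = Kd * H_i
H_d = 0.398 * 2.65
H_d = 1.0547 m

1.0547


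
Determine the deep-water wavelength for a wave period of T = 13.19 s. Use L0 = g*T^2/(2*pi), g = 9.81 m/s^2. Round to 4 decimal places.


L0 = g * T^2 / (2 * pi)
L0 = 9.81 * 13.19^2 / (2 * pi)
L0 = 9.81 * 173.9761 / 6.28319
L0 = 1706.7055 / 6.28319
L0 = 271.6306 m

271.6306


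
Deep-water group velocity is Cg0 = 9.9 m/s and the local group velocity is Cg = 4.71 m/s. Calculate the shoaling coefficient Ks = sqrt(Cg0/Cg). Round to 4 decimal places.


Ks = sqrt(Cg0 / Cg)
Ks = sqrt(9.9 / 4.71)
Ks = sqrt(2.1019)
Ks = 1.4498

1.4498


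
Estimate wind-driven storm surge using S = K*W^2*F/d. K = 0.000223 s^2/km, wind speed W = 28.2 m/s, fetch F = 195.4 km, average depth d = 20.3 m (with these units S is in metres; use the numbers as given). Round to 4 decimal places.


S = K * W^2 * F / d
W^2 = 28.2^2 = 795.24
S = 0.000223 * 795.24 * 195.4 / 20.3
Numerator = 0.000223 * 795.24 * 195.4 = 34.651947
S = 34.651947 / 20.3 = 1.7070 m

1.7070


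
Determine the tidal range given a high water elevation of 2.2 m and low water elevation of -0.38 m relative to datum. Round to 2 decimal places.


Tidal range = High water - Low water
Tidal range = 2.2 - (-0.38)
Tidal range = 2.58 m

2.58


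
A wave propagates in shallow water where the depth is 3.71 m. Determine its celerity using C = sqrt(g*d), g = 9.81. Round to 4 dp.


Using the shallow-water approximation:
C = sqrt(g * d) = sqrt(9.81 * 3.71)
C = sqrt(36.3951)
C = 6.0328 m/s

6.0328


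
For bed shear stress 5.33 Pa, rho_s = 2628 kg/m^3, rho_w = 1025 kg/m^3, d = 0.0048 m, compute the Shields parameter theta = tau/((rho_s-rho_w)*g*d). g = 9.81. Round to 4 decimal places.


theta = tau / ((rho_s - rho_w) * g * d)
rho_s - rho_w = 2628 - 1025 = 1603
Denominator = 1603 * 9.81 * 0.0048 = 75.482064
theta = 5.33 / 75.482064
theta = 0.0706

0.0706


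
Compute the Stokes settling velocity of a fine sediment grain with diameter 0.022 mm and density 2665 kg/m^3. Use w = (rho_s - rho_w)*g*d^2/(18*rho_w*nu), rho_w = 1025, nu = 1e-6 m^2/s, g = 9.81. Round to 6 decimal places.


w = (rho_s - rho_w) * g * d^2 / (18 * rho_w * nu)
d = 0.022 mm = 0.000022 m
rho_s - rho_w = 2665 - 1025 = 1640
Numerator = 1640 * 9.81 * (0.000022)^2 = 0.000007786786
Denominator = 18 * 1025 * 1e-6 = 0.018450
w = 0.000422 m/s

0.000422


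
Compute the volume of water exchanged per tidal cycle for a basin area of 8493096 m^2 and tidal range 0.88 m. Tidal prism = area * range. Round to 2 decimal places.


Tidal prism = Area * Tidal range
P = 8493096 * 0.88
P = 7473924.48 m^3

7473924.48


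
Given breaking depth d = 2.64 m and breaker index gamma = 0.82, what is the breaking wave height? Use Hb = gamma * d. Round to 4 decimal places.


Hb = gamma * d
Hb = 0.82 * 2.64
Hb = 2.1648 m

2.1648


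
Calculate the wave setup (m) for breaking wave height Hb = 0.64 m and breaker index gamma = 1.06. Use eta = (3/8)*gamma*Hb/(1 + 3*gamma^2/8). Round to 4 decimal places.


eta = (3/8) * gamma * Hb / (1 + 3*gamma^2/8)
Numerator = (3/8) * 1.06 * 0.64 = 0.254400
Denominator = 1 + 3*1.06^2/8 = 1 + 0.421350 = 1.421350
eta = 0.254400 / 1.421350
eta = 0.1790 m

0.1790


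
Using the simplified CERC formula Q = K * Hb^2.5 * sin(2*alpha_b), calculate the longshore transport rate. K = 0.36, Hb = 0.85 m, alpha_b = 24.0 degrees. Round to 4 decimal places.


Q = K * Hb^2.5 * sin(2 * alpha_b)
Hb^2.5 = 0.85^2.5 = 0.666112
sin(2 * 24.0) = sin(48.0) = 0.743145
Q = 0.36 * 0.666112 * 0.743145
Q = 0.1782 m^3/s

0.1782


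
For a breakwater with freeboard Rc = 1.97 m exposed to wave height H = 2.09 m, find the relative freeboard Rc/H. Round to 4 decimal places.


Relative freeboard = Rc / H
= 1.97 / 2.09
= 0.9426

0.9426


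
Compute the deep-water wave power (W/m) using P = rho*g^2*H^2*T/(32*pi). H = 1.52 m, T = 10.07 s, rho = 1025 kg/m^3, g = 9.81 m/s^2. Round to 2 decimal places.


P = rho * g^2 * H^2 * T / (32 * pi)
P = 1025 * 9.81^2 * 1.52^2 * 10.07 / (32 * pi)
P = 1025 * 96.2361 * 2.3104 * 10.07 / 100.53096
P = 22828.57 W/m

22828.57


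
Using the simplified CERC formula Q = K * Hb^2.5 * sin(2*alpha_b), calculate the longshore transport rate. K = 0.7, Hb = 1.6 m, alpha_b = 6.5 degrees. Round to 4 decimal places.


Q = K * Hb^2.5 * sin(2 * alpha_b)
Hb^2.5 = 1.6^2.5 = 3.238172
sin(2 * 6.5) = sin(13.0) = 0.224951
Q = 0.7 * 3.238172 * 0.224951
Q = 0.5099 m^3/s

0.5099


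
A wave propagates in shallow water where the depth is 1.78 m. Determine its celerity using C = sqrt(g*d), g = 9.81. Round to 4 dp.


Using the shallow-water approximation:
C = sqrt(g * d) = sqrt(9.81 * 1.78)
C = sqrt(17.4618)
C = 4.1787 m/s

4.1787


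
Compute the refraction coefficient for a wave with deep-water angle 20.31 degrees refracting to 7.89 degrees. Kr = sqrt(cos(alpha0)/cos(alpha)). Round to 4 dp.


Kr = sqrt(cos(alpha0) / cos(alpha))
cos(20.31) = 0.937828
cos(7.89) = 0.990533
Kr = sqrt(0.937828 / 0.990533)
Kr = sqrt(0.946791)
Kr = 0.9730

0.9730


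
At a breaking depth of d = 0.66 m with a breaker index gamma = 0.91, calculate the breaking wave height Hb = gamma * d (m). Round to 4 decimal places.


Hb = gamma * d
Hb = 0.91 * 0.66
Hb = 0.6006 m

0.6006


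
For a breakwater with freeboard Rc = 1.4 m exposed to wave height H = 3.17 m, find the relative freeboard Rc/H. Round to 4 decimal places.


Relative freeboard = Rc / H
= 1.4 / 3.17
= 0.4416

0.4416


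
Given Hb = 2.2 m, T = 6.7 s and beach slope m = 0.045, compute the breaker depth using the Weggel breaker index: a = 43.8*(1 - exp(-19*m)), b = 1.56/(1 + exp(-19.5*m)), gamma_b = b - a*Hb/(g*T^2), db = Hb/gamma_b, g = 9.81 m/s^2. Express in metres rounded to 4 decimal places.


a = 43.8 * (1 - exp(-19 * m))
exp(-19 * 0.045) = exp(-0.8550) = 0.425283
a = 43.8 * (1 - 0.425283) = 25.172596
b = 1.56 / (1 + exp(-19.5 * m))
exp(-19.5 * 0.045) = exp(-0.8775) = 0.415821
b = 1.56 / (1 + 0.415821) = 1.101834
Hb / (g * T^2) = 2.2 / (9.81 * 6.7^2) = 2.2 / 440.3709 = 0.00499579
gamma_b = b - a * Hb/(g*T^2) = 1.101834 - 25.172596 * 0.00499579 = 0.976077
db = Hb / gamma_b = 2.2 / 0.976077
db = 2.2539 m

2.2539


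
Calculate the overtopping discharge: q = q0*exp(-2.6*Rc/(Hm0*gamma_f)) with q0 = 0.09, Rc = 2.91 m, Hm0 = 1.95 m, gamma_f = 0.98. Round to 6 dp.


q = q0 * exp(-2.6 * Rc / (Hm0 * gamma_f))
Exponent = -2.6 * 2.91 / (1.95 * 0.98)
= -2.6 * 2.91 / 1.9110
= -3.959184
exp(-3.959184) = 0.019079
q = 0.09 * 0.019079
q = 0.001717 m^3/s/m

0.001717


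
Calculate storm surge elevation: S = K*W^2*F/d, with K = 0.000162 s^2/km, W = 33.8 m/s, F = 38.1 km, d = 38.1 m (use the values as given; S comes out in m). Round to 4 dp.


S = K * W^2 * F / d
W^2 = 33.8^2 = 1142.44
S = 0.000162 * 1142.44 * 38.1 / 38.1
Numerator = 0.000162 * 1142.44 * 38.1 = 7.051368
S = 7.051368 / 38.1 = 0.1851 m

0.1851


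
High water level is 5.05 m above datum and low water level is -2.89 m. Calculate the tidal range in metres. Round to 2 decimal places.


Tidal range = High water - Low water
Tidal range = 5.05 - (-2.89)
Tidal range = 7.94 m

7.94


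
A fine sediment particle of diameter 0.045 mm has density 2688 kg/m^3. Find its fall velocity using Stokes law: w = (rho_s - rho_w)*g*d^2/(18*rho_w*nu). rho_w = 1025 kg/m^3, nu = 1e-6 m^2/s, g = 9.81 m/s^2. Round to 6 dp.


w = (rho_s - rho_w) * g * d^2 / (18 * rho_w * nu)
d = 0.045 mm = 0.000045 m
rho_s - rho_w = 2688 - 1025 = 1663
Numerator = 1663 * 9.81 * (0.000045)^2 = 0.000033035911
Denominator = 18 * 1025 * 1e-6 = 0.018450
w = 0.001791 m/s

0.001791


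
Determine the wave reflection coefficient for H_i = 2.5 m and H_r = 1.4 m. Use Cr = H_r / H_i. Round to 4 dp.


Cr = H_r / H_i
Cr = 1.4 / 2.5
Cr = 0.5600

0.5600


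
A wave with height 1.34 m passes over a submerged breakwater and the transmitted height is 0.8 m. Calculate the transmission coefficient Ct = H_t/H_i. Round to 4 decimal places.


Ct = H_t / H_i
Ct = 0.8 / 1.34
Ct = 0.5970

0.5970


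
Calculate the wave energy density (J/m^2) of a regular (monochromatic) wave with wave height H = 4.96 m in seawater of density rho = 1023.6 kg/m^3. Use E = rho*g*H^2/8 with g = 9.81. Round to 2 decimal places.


E = (1/8) * rho * g * H^2
E = (1/8) * 1023.6 * 9.81 * 4.96^2
E = 0.125 * 1023.6 * 9.81 * 24.6016
E = 30879.67 J/m^2

30879.67


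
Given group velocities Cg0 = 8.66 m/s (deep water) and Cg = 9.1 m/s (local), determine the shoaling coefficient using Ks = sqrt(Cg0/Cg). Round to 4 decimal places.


Ks = sqrt(Cg0 / Cg)
Ks = sqrt(8.66 / 9.1)
Ks = sqrt(0.9516)
Ks = 0.9755

0.9755


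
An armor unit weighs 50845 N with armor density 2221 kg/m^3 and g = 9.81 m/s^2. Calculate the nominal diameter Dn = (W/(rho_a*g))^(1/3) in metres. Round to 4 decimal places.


V = W / (rho_a * g)
V = 50845 / (2221 * 9.81)
V = 50845 / 21788.01
V = 2.333623 m^3
Dn = V^(1/3) = 2.333623^(1/3)
Dn = 1.3264 m

1.3264


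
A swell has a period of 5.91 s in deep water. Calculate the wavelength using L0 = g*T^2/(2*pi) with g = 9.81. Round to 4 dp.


L0 = g * T^2 / (2 * pi)
L0 = 9.81 * 5.91^2 / (2 * pi)
L0 = 9.81 * 34.9281 / 6.28319
L0 = 342.6447 / 6.28319
L0 = 54.5336 m

54.5336


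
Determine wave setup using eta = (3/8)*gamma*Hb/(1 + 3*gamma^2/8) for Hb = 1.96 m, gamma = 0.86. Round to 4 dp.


eta = (3/8) * gamma * Hb / (1 + 3*gamma^2/8)
Numerator = (3/8) * 0.86 * 1.96 = 0.632100
Denominator = 1 + 3*0.86^2/8 = 1 + 0.277350 = 1.277350
eta = 0.632100 / 1.277350
eta = 0.4949 m

0.4949


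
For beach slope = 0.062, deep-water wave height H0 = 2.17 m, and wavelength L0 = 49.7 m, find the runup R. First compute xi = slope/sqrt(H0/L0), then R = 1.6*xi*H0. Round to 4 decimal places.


xi = slope / sqrt(H0/L0)
H0/L0 = 2.17/49.7 = 0.043662
sqrt(0.043662) = 0.208954
xi = 0.062 / 0.208954 = 0.296715
R = 1.6 * xi * H0 = 1.6 * 0.296715 * 2.17
R = 1.0302 m

1.0302


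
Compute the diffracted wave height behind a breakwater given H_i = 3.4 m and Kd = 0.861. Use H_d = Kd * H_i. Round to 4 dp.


H_d = Kd * H_i
H_d = 0.861 * 3.4
H_d = 2.9274 m

2.9274


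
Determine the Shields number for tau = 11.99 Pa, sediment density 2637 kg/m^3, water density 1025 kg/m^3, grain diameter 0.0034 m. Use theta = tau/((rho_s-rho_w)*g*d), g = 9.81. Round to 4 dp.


theta = tau / ((rho_s - rho_w) * g * d)
rho_s - rho_w = 2637 - 1025 = 1612
Denominator = 1612 * 9.81 * 0.0034 = 53.766648
theta = 11.99 / 53.766648
theta = 0.2230

0.2230


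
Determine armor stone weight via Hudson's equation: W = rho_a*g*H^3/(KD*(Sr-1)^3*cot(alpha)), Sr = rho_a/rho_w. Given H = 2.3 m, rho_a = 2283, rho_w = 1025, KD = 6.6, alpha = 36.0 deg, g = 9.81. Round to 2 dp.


Sr = rho_a / rho_w = 2283 / 1025 = 2.227317
(Sr - 1) = 1.227317
(Sr - 1)^3 = 1.848717
cot(36.0) = 1 / tan(36.0) = 1 / 0.726543 = 1.376382
Numerator = 2283 * 9.81 * 2.3^3 = 272494.9304
Denominator = 6.6 * 1.848717 * 1.376382 = 16.793964
W = 272494.9304 / 16.793964
W = 16225.77 N

16225.77


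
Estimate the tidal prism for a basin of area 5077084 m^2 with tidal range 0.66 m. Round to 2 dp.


Tidal prism = Area * Tidal range
P = 5077084 * 0.66
P = 3350875.44 m^3

3350875.44


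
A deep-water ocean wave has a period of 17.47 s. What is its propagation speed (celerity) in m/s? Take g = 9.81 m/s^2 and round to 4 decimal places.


We use the deep-water celerity formula:
C = g * T / (2 * pi)
C = 9.81 * 17.47 / (2 * 3.14159...)
C = 171.380700 / 6.283185
C = 27.2761 m/s

27.2761


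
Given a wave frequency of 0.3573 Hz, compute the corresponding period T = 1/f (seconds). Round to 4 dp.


T = 1 / f
T = 1 / 0.3573
T = 2.7988 s

2.7988


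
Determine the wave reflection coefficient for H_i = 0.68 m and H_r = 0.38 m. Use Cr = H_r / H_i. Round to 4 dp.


Cr = H_r / H_i
Cr = 0.38 / 0.68
Cr = 0.5588

0.5588


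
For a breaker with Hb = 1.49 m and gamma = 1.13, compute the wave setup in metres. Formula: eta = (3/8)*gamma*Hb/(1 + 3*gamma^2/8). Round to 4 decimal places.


eta = (3/8) * gamma * Hb / (1 + 3*gamma^2/8)
Numerator = (3/8) * 1.13 * 1.49 = 0.631387
Denominator = 1 + 3*1.13^2/8 = 1 + 0.478838 = 1.478838
eta = 0.631387 / 1.478838
eta = 0.4269 m

0.4269


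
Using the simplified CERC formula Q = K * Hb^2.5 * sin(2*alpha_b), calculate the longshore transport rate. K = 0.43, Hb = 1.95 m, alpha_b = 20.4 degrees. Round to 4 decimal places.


Q = K * Hb^2.5 * sin(2 * alpha_b)
Hb^2.5 = 1.95^2.5 = 5.309902
sin(2 * 20.4) = sin(40.8) = 0.653421
Q = 0.43 * 5.309902 * 0.653421
Q = 1.4919 m^3/s

1.4919


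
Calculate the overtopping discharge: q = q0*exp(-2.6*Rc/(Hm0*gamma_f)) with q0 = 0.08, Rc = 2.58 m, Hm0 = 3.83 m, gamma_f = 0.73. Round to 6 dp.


q = q0 * exp(-2.6 * Rc / (Hm0 * gamma_f))
Exponent = -2.6 * 2.58 / (3.83 * 0.73)
= -2.6 * 2.58 / 2.7959
= -2.399227
exp(-2.399227) = 0.090788
q = 0.08 * 0.090788
q = 0.007263 m^3/s/m

0.007263


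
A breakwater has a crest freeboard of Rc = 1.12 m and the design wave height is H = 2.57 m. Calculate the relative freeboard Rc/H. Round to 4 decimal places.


Relative freeboard = Rc / H
= 1.12 / 2.57
= 0.4358

0.4358


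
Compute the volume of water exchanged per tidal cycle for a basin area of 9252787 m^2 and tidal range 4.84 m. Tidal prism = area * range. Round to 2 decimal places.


Tidal prism = Area * Tidal range
P = 9252787 * 4.84
P = 44783489.08 m^3

44783489.08


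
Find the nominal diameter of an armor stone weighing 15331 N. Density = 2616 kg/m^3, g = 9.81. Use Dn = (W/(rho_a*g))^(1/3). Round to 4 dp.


V = W / (rho_a * g)
V = 15331 / (2616 * 9.81)
V = 15331 / 25662.96
V = 0.597398 m^3
Dn = V^(1/3) = 0.597398^(1/3)
Dn = 0.8422 m

0.8422


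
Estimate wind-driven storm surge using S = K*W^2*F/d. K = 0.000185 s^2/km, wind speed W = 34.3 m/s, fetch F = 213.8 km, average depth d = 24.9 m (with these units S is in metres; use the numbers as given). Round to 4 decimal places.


S = K * W^2 * F / d
W^2 = 34.3^2 = 1176.49
S = 0.000185 * 1176.49 * 213.8 / 24.9
Numerator = 0.000185 * 1176.49 * 213.8 = 46.533709
S = 46.533709 / 24.9 = 1.8688 m

1.8688


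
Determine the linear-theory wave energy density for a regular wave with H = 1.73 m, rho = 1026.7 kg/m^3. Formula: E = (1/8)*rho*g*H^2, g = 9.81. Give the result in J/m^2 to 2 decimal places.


E = (1/8) * rho * g * H^2
E = (1/8) * 1026.7 * 9.81 * 1.73^2
E = 0.125 * 1026.7 * 9.81 * 2.9929
E = 3768.03 J/m^2

3768.03


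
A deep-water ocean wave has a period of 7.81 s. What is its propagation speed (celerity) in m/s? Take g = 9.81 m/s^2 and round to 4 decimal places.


We use the deep-water celerity formula:
C = g * T / (2 * pi)
C = 9.81 * 7.81 / (2 * 3.14159...)
C = 76.616100 / 6.283185
C = 12.1938 m/s

12.1938


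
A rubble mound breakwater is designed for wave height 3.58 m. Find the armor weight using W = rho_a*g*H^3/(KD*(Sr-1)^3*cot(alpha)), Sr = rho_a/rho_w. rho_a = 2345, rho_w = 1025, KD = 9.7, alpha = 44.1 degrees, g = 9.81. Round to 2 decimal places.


Sr = rho_a / rho_w = 2345 / 1025 = 2.287805
(Sr - 1) = 1.287805
(Sr - 1)^3 = 2.135749
cot(44.1) = 1 / tan(44.1) = 1 / 0.969067 = 1.031920
Numerator = 2345 * 9.81 * 3.58^3 = 1055506.5541
Denominator = 9.7 * 2.135749 * 1.031920 = 21.378043
W = 1055506.5541 / 21.378043
W = 49373.40 N

49373.40


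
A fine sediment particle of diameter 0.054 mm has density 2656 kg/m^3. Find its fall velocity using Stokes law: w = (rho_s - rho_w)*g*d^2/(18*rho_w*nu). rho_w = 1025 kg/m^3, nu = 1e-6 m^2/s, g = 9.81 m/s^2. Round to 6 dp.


w = (rho_s - rho_w) * g * d^2 / (18 * rho_w * nu)
d = 0.054 mm = 0.000054 m
rho_s - rho_w = 2656 - 1025 = 1631
Numerator = 1631 * 9.81 * (0.000054)^2 = 0.000046656321
Denominator = 18 * 1025 * 1e-6 = 0.018450
w = 0.002529 m/s

0.002529


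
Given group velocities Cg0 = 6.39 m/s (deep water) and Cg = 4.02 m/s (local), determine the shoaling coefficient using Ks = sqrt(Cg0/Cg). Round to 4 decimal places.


Ks = sqrt(Cg0 / Cg)
Ks = sqrt(6.39 / 4.02)
Ks = sqrt(1.5896)
Ks = 1.2608

1.2608


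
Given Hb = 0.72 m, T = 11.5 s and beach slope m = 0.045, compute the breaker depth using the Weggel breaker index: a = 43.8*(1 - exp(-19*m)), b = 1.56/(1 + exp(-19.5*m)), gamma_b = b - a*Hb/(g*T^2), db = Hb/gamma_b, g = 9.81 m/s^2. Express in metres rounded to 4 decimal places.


a = 43.8 * (1 - exp(-19 * m))
exp(-19 * 0.045) = exp(-0.8550) = 0.425283
a = 43.8 * (1 - 0.425283) = 25.172596
b = 1.56 / (1 + exp(-19.5 * m))
exp(-19.5 * 0.045) = exp(-0.8775) = 0.415821
b = 1.56 / (1 + 0.415821) = 1.101834
Hb / (g * T^2) = 0.72 / (9.81 * 11.5^2) = 0.72 / 1297.3725 = 0.00055497
gamma_b = b - a * Hb/(g*T^2) = 1.101834 - 25.172596 * 0.00055497 = 1.087864
db = Hb / gamma_b = 0.72 / 1.087864
db = 0.6618 m

0.6618


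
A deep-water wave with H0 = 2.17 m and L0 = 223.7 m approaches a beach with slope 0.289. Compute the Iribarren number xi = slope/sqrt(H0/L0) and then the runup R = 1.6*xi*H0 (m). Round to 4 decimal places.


xi = slope / sqrt(H0/L0)
H0/L0 = 2.17/223.7 = 0.009700
sqrt(0.009700) = 0.098491
xi = 0.289 / 0.098491 = 2.934276
R = 1.6 * xi * H0 = 1.6 * 2.934276 * 2.17
R = 10.1878 m

10.1878


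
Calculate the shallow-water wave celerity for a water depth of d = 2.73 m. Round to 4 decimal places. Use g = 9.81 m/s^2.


Using the shallow-water approximation:
C = sqrt(g * d) = sqrt(9.81 * 2.73)
C = sqrt(26.7813)
C = 5.1751 m/s

5.1751


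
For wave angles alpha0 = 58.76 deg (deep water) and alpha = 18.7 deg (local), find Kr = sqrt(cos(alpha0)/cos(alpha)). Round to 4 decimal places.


Kr = sqrt(cos(alpha0) / cos(alpha))
cos(58.76) = 0.518624
cos(18.7) = 0.947210
Kr = sqrt(0.518624 / 0.947210)
Kr = sqrt(0.547528)
Kr = 0.7400

0.7400
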